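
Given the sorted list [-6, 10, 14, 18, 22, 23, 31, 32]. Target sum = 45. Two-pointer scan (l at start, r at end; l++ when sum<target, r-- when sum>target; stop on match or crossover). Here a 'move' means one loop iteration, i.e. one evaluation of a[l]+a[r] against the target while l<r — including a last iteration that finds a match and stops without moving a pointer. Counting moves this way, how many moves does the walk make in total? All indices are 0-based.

4 moves

l=0 r=7: -6+32=26 <45, l++
l=1 r=7: 10+32=42 <45, l++
l=2 r=7: 14+32=46 >45, r--
l=2 r=6: 14+31=45, found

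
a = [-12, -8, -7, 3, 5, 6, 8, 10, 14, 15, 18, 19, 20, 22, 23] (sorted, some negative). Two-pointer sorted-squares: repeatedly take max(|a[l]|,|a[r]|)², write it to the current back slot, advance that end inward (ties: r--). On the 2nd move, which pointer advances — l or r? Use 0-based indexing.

[0,14] |-12|<=|23| out[14]=529 → r--
[0,13] |-12|<=|22| out[13]=484 → r--

r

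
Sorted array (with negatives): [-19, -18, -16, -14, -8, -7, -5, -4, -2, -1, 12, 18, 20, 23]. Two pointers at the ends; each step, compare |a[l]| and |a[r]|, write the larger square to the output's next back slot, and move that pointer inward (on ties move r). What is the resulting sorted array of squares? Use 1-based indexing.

[1,14] |-19|<=|23| out[14]=529 → r--
[1,13] |-19|<=|20| out[13]=400 → r--
[1,12] |-19|>|18| out[12]=361 → l++
[2,12] |-18|<=|18| out[11]=324 → r--
[2,11] |-18|>|12| out[10]=324 → l++
[3,11] |-16|>|12| out[9]=256 → l++
[4,11] |-14|>|12| out[8]=196 → l++
[5,11] |-8|<=|12| out[7]=144 → r--
[5,10] |-8|>|-1| out[6]=64 → l++
[6,10] |-7|>|-1| out[5]=49 → l++
[7,10] |-5|>|-1| out[4]=25 → l++
[8,10] |-4|>|-1| out[3]=16 → l++
[9,10] |-2|>|-1| out[2]=4 → l++
[10,10] |-1|<=|-1| out[1]=1 → r--

[1, 4, 16, 25, 49, 64, 144, 196, 256, 324, 324, 361, 400, 529]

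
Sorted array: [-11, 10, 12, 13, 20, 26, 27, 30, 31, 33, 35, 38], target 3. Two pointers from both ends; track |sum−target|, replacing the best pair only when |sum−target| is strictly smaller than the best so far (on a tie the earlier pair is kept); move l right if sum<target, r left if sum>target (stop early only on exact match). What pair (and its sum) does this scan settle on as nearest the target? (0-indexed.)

pair (-11, 13) with sum 2 (|Δ|=1)

l=0 r=11: -11+38=27 d=24 *, r--
l=0 r=10: -11+35=24 d=21 *, r--
l=0 r=9: -11+33=22 d=19 *, r--
l=0 r=8: -11+31=20 d=17 *, r--
l=0 r=7: -11+30=19 d=16 *, r--
l=0 r=6: -11+27=16 d=13 *, r--
l=0 r=5: -11+26=15 d=12 *, r--
l=0 r=4: -11+20=9 d=6 *, r--
l=0 r=3: -11+13=2 d=1 *, l++
l=1 r=3: 10+13=23 d=20, r--
l=1 r=2: 10+12=22 d=19, r--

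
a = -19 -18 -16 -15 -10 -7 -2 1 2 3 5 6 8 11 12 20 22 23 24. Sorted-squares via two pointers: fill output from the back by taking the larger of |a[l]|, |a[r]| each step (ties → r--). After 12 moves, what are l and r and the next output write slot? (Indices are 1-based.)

l=6, r=12, next write slot=7

l=1 r=19: |-19|<=|24| out[19]=576, r--
l=1 r=18: |-19|<=|23| out[18]=529, r--
l=1 r=17: |-19|<=|22| out[17]=484, r--
l=1 r=16: |-19|<=|20| out[16]=400, r--
l=1 r=15: |-19|>|12| out[15]=361, l++
l=2 r=15: |-18|>|12| out[14]=324, l++
l=3 r=15: |-16|>|12| out[13]=256, l++
l=4 r=15: |-15|>|12| out[12]=225, l++
l=5 r=15: |-10|<=|12| out[11]=144, r--
l=5 r=14: |-10|<=|11| out[10]=121, r--
l=5 r=13: |-10|>|8| out[9]=100, l++
l=6 r=13: |-7|<=|8| out[8]=64, r--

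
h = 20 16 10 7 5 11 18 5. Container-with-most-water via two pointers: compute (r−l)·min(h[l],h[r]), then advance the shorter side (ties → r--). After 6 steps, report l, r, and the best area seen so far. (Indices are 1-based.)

[1,8] min(20,5)*7=35 best=35 * → r--
[1,7] min(20,18)*6=108 best=108 * → r--
[1,6] min(20,11)*5=55 best=108 → r--
[1,5] min(20,5)*4=20 best=108 → r--
[1,4] min(20,7)*3=21 best=108 → r--
[1,3] min(20,10)*2=20 best=108 → r--

l=1, r=2, best area=108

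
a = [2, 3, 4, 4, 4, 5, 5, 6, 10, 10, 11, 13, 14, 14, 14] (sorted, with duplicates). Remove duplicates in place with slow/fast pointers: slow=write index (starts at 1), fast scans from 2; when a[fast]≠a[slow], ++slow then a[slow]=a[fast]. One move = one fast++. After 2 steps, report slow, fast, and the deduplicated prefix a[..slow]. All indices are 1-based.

slow=3, fast=4, prefix=[2, 3, 4]

slow=1 fast=2: a[fast]=3≠a[slow]=2 write a[2]=3, slow++,fast++
slow=2 fast=3: a[fast]=4≠a[slow]=3 write a[3]=4, slow++,fast++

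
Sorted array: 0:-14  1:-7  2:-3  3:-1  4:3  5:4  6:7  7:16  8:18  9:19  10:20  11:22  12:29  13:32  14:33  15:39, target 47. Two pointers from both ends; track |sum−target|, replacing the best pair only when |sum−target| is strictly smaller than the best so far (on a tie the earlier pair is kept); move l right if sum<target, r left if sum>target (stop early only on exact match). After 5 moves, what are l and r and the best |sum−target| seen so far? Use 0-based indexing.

[0,15] -14+39=25 d=22 * → l++
[1,15] -7+39=32 d=15 * → l++
[2,15] -3+39=36 d=11 * → l++
[3,15] -1+39=38 d=9 * → l++
[4,15] 3+39=42 d=5 * → l++

l=5, r=15, best |Δ|=5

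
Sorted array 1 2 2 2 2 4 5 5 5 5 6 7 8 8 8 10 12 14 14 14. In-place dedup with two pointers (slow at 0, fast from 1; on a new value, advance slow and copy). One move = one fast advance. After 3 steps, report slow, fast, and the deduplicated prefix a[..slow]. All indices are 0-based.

slow=0 fast=1: a[fast]=2≠a[slow]=1 write a[1]=2, slow++,fast++
slow=1 fast=2: a[fast]=2=a[slow] dup, fast++
slow=1 fast=3: a[fast]=2=a[slow] dup, fast++

slow=1, fast=4, prefix=[1, 2]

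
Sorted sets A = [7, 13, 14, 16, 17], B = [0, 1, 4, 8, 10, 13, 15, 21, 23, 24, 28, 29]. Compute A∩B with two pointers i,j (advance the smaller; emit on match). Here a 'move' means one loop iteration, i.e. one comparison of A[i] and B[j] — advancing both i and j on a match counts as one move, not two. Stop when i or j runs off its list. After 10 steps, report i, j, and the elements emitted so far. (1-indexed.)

[i=1,j=1] 7>0 → j++
[i=1,j=2] 7>1 → j++
[i=1,j=3] 7>4 → j++
[i=1,j=4] 7<8 → i++
[i=2,j=4] 13>8 → j++
[i=2,j=5] 13>10 → j++
[i=2,j=6] 13==13 emit → i++,j++
[i=3,j=7] 14<15 → i++
[i=4,j=7] 16>15 → j++
[i=4,j=8] 16<21 → i++

i=5, j=8, emitted=[13]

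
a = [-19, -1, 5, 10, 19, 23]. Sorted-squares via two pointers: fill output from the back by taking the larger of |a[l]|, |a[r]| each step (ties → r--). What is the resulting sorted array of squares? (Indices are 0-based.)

l=0 r=5: |-19|<=|23| out[5]=529, r--
l=0 r=4: |-19|<=|19| out[4]=361, r--
l=0 r=3: |-19|>|10| out[3]=361, l++
l=1 r=3: |-1|<=|10| out[2]=100, r--
l=1 r=2: |-1|<=|5| out[1]=25, r--
l=1 r=1: |-1|<=|-1| out[0]=1, r--

[1, 25, 100, 361, 361, 529]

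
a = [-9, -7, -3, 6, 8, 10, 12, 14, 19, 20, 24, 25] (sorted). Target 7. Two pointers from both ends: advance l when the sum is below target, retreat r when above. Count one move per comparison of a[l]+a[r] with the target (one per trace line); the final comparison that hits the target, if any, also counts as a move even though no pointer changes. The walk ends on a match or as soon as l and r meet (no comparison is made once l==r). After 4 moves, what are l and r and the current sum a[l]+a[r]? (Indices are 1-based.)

l=1, r=8, sum=5

l=1 r=12: -9+25=16 >7, r--
l=1 r=11: -9+24=15 >7, r--
l=1 r=10: -9+20=11 >7, r--
l=1 r=9: -9+19=10 >7, r--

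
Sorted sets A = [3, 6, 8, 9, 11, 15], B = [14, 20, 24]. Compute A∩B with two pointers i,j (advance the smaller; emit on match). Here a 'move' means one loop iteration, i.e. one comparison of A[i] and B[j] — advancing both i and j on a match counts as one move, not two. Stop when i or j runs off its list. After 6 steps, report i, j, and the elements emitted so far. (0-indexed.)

[i=0,j=0] 3<14 → i++
[i=1,j=0] 6<14 → i++
[i=2,j=0] 8<14 → i++
[i=3,j=0] 9<14 → i++
[i=4,j=0] 11<14 → i++
[i=5,j=0] 15>14 → j++

i=5, j=1, emitted=[]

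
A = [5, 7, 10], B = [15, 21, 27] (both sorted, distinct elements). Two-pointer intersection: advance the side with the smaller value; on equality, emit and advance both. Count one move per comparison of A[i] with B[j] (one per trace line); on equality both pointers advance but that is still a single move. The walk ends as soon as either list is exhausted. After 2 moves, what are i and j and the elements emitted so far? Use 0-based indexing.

i=2, j=0, emitted=[]

i=0 j=0: 5<15, i++
i=1 j=0: 7<15, i++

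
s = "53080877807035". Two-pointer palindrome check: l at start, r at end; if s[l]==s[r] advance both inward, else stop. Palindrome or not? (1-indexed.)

[1,14] '5'=='5' → l++,r--
[2,13] '3'=='3' → l++,r--
[3,12] '0'=='0' → l++,r--
[4,11] '8'!='7' → stop

not a palindrome (mismatch at 4,11)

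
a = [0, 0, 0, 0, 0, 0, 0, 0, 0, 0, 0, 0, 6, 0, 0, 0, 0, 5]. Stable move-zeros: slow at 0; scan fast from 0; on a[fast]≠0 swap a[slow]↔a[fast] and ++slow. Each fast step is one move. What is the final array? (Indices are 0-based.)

[6, 5, 0, 0, 0, 0, 0, 0, 0, 0, 0, 0, 0, 0, 0, 0, 0, 0]

(s=0,f=0) a[fast]=0 → fast++
(s=0,f=1) a[fast]=0 → fast++
(s=0,f=2) a[fast]=0 → fast++
(s=0,f=3) a[fast]=0 → fast++
(s=0,f=4) a[fast]=0 → fast++
(s=0,f=5) a[fast]=0 → fast++
(s=0,f=6) a[fast]=0 → fast++
(s=0,f=7) a[fast]=0 → fast++
(s=0,f=8) a[fast]=0 → fast++
(s=0,f=9) a[fast]=0 → fast++
(s=0,f=10) a[fast]=0 → fast++
(s=0,f=11) a[fast]=0 → fast++
(s=0,f=12) a[fast]=6≠0 swap→a[0]=6 → slow++,fast++
(s=1,f=13) a[fast]=0 → fast++
(s=1,f=14) a[fast]=0 → fast++
(s=1,f=15) a[fast]=0 → fast++
(s=1,f=16) a[fast]=0 → fast++
(s=1,f=17) a[fast]=5≠0 swap→a[1]=5 → slow++,fast++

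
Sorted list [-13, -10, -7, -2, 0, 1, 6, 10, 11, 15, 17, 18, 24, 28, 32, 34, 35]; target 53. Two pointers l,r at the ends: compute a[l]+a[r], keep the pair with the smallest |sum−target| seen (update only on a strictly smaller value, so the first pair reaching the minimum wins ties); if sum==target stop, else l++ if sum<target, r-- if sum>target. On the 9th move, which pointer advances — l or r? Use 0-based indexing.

l=0 r=16: -13+35=22 d=31 *, l++
l=1 r=16: -10+35=25 d=28 *, l++
l=2 r=16: -7+35=28 d=25 *, l++
l=3 r=16: -2+35=33 d=20 *, l++
l=4 r=16: 0+35=35 d=18 *, l++
l=5 r=16: 1+35=36 d=17 *, l++
l=6 r=16: 6+35=41 d=12 *, l++
l=7 r=16: 10+35=45 d=8 *, l++
l=8 r=16: 11+35=46 d=7 *, l++

l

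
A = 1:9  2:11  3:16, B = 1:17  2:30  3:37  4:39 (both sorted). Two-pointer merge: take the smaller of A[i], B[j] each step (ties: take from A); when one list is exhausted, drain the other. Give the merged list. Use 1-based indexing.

[i=1,j=1] A[i]=9<=B[j]=17 take 9 → i++
[i=2,j=1] A[i]=11<=B[j]=17 take 11 → i++
[i=3,j=1] A[i]=16<=B[j]=17 take 16 → i++
[i=4,j=1] A done, take B[j]=17 → j++
[i=4,j=2] A done, take B[j]=30 → j++
[i=4,j=3] A done, take B[j]=37 → j++
[i=4,j=4] A done, take B[j]=39 → j++

[9, 11, 16, 17, 30, 37, 39]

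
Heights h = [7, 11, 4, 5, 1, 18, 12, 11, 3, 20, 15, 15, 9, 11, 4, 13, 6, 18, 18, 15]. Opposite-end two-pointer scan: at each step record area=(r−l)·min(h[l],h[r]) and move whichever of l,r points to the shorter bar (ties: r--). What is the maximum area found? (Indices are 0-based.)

max area = 234

[0,19] min(7,15)*19=133 best=133 * → l++
[1,19] min(11,15)*18=198 best=198 * → l++
[2,19] min(4,15)*17=68 best=198 → l++
[3,19] min(5,15)*16=80 best=198 → l++
[4,19] min(1,15)*15=15 best=198 → l++
[5,19] min(18,15)*14=210 best=210 * → r--
[5,18] min(18,18)*13=234 best=234 * → r--
[5,17] min(18,18)*12=216 best=234 → r--
[5,16] min(18,6)*11=66 best=234 → r--
[5,15] min(18,13)*10=130 best=234 → r--
[5,14] min(18,4)*9=36 best=234 → r--
[5,13] min(18,11)*8=88 best=234 → r--
[5,12] min(18,9)*7=63 best=234 → r--
[5,11] min(18,15)*6=90 best=234 → r--
[5,10] min(18,15)*5=75 best=234 → r--
[5,9] min(18,20)*4=72 best=234 → l++
[6,9] min(12,20)*3=36 best=234 → l++
[7,9] min(11,20)*2=22 best=234 → l++
[8,9] min(3,20)*1=3 best=234 → l++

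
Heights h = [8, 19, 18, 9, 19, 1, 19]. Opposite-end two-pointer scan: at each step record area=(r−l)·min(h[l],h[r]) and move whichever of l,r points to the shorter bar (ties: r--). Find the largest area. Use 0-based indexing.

[0,6] min(8,19)*6=48 best=48 * → l++
[1,6] min(19,19)*5=95 best=95 * → r--
[1,5] min(19,1)*4=4 best=95 → r--
[1,4] min(19,19)*3=57 best=95 → r--
[1,3] min(19,9)*2=18 best=95 → r--
[1,2] min(19,18)*1=18 best=95 → r--

max area = 95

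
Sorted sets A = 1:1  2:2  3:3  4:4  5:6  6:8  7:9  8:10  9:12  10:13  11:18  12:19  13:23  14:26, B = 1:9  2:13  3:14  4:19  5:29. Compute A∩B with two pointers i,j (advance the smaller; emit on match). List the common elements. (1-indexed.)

intersection = [9, 13, 19]

i=1 j=1: 1<9, i++
i=2 j=1: 2<9, i++
i=3 j=1: 3<9, i++
i=4 j=1: 4<9, i++
i=5 j=1: 6<9, i++
i=6 j=1: 8<9, i++
i=7 j=1: 9==9 emit, i++,j++
i=8 j=2: 10<13, i++
i=9 j=2: 12<13, i++
i=10 j=2: 13==13 emit, i++,j++
i=11 j=3: 18>14, j++
i=11 j=4: 18<19, i++
i=12 j=4: 19==19 emit, i++,j++
i=13 j=5: 23<29, i++
i=14 j=5: 26<29, i++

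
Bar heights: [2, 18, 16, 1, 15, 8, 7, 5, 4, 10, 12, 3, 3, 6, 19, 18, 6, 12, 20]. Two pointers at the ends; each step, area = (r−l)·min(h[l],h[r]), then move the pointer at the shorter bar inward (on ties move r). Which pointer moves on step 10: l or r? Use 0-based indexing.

l=0 r=18: min(2,20)*18=36 best=36 *, l++
l=1 r=18: min(18,20)*17=306 best=306 *, l++
l=2 r=18: min(16,20)*16=256 best=306, l++
l=3 r=18: min(1,20)*15=15 best=306, l++
l=4 r=18: min(15,20)*14=210 best=306, l++
l=5 r=18: min(8,20)*13=104 best=306, l++
l=6 r=18: min(7,20)*12=84 best=306, l++
l=7 r=18: min(5,20)*11=55 best=306, l++
l=8 r=18: min(4,20)*10=40 best=306, l++
l=9 r=18: min(10,20)*9=90 best=306, l++

l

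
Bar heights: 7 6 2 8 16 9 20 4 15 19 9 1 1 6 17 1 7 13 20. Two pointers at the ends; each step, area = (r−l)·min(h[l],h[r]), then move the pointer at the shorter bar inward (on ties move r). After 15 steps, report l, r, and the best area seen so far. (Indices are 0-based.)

l=6, r=9, best area=240

[0,18] min(7,20)*18=126 best=126 * → l++
[1,18] min(6,20)*17=102 best=126 → l++
[2,18] min(2,20)*16=32 best=126 → l++
[3,18] min(8,20)*15=120 best=126 → l++
[4,18] min(16,20)*14=224 best=224 * → l++
[5,18] min(9,20)*13=117 best=224 → l++
[6,18] min(20,20)*12=240 best=240 * → r--
[6,17] min(20,13)*11=143 best=240 → r--
[6,16] min(20,7)*10=70 best=240 → r--
[6,15] min(20,1)*9=9 best=240 → r--
[6,14] min(20,17)*8=136 best=240 → r--
[6,13] min(20,6)*7=42 best=240 → r--
[6,12] min(20,1)*6=6 best=240 → r--
[6,11] min(20,1)*5=5 best=240 → r--
[6,10] min(20,9)*4=36 best=240 → r--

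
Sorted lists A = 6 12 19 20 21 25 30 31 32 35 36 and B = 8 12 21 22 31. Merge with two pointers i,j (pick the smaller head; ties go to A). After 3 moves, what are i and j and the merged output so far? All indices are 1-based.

[i=1,j=1] A[i]=6<=B[j]=8 take 6 → i++
[i=2,j=1] A[i]=12>B[j]=8 take 8 → j++
[i=2,j=2] A[i]=12<=B[j]=12 take 12 → i++

i=3, j=2, merged so far=[6, 8, 12]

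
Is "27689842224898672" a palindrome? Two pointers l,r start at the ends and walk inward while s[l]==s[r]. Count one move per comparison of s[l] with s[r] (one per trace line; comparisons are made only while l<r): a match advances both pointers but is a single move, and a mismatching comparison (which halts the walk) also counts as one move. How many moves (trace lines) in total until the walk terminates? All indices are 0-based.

8 moves

l=0 r=16: '2'=='2', l++,r--
l=1 r=15: '7'=='7', l++,r--
l=2 r=14: '6'=='6', l++,r--
l=3 r=13: '8'=='8', l++,r--
l=4 r=12: '9'=='9', l++,r--
l=5 r=11: '8'=='8', l++,r--
l=6 r=10: '4'=='4', l++,r--
l=7 r=9: '2'=='2', l++,r--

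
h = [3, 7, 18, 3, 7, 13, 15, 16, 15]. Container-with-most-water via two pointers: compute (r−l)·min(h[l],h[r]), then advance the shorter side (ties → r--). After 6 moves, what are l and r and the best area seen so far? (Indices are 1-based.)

l=3, r=5, best area=90

[1,9] min(3,15)*8=24 best=24 * → l++
[2,9] min(7,15)*7=49 best=49 * → l++
[3,9] min(18,15)*6=90 best=90 * → r--
[3,8] min(18,16)*5=80 best=90 → r--
[3,7] min(18,15)*4=60 best=90 → r--
[3,6] min(18,13)*3=39 best=90 → r--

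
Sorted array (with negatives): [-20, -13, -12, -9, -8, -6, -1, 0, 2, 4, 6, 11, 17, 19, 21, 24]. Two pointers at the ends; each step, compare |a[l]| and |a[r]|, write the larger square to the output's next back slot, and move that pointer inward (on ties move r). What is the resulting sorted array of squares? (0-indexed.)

[0, 1, 4, 16, 36, 36, 64, 81, 121, 144, 169, 289, 361, 400, 441, 576]

l=0 r=15: |-20|<=|24| out[15]=576, r--
l=0 r=14: |-20|<=|21| out[14]=441, r--
l=0 r=13: |-20|>|19| out[13]=400, l++
l=1 r=13: |-13|<=|19| out[12]=361, r--
l=1 r=12: |-13|<=|17| out[11]=289, r--
l=1 r=11: |-13|>|11| out[10]=169, l++
l=2 r=11: |-12|>|11| out[9]=144, l++
l=3 r=11: |-9|<=|11| out[8]=121, r--
l=3 r=10: |-9|>|6| out[7]=81, l++
l=4 r=10: |-8|>|6| out[6]=64, l++
l=5 r=10: |-6|<=|6| out[5]=36, r--
l=5 r=9: |-6|>|4| out[4]=36, l++
l=6 r=9: |-1|<=|4| out[3]=16, r--
l=6 r=8: |-1|<=|2| out[2]=4, r--
l=6 r=7: |-1|>|0| out[1]=1, l++
l=7 r=7: |0|<=|0| out[0]=0, r--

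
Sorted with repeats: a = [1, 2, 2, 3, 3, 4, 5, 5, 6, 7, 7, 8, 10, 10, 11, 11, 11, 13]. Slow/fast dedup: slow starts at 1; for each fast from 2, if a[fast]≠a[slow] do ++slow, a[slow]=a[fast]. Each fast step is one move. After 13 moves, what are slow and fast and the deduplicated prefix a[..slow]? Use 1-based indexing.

(s=1,f=2) a[fast]=2≠a[slow]=1 write a[2]=2 → slow++,fast++
(s=2,f=3) a[fast]=2=a[slow] dup → fast++
(s=2,f=4) a[fast]=3≠a[slow]=2 write a[3]=3 → slow++,fast++
(s=3,f=5) a[fast]=3=a[slow] dup → fast++
(s=3,f=6) a[fast]=4≠a[slow]=3 write a[4]=4 → slow++,fast++
(s=4,f=7) a[fast]=5≠a[slow]=4 write a[5]=5 → slow++,fast++
(s=5,f=8) a[fast]=5=a[slow] dup → fast++
(s=5,f=9) a[fast]=6≠a[slow]=5 write a[6]=6 → slow++,fast++
(s=6,f=10) a[fast]=7≠a[slow]=6 write a[7]=7 → slow++,fast++
(s=7,f=11) a[fast]=7=a[slow] dup → fast++
(s=7,f=12) a[fast]=8≠a[slow]=7 write a[8]=8 → slow++,fast++
(s=8,f=13) a[fast]=10≠a[slow]=8 write a[9]=10 → slow++,fast++
(s=9,f=14) a[fast]=10=a[slow] dup → fast++

slow=9, fast=15, prefix=[1, 2, 3, 4, 5, 6, 7, 8, 10]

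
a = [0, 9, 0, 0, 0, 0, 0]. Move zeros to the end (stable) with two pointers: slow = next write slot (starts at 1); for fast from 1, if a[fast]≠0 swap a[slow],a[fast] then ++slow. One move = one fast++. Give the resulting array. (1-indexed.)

[9, 0, 0, 0, 0, 0, 0]

slow=1 fast=1: a[fast]=0, fast++
slow=1 fast=2: a[fast]=9≠0 swap→a[1]=9, slow++,fast++
slow=2 fast=3: a[fast]=0, fast++
slow=2 fast=4: a[fast]=0, fast++
slow=2 fast=5: a[fast]=0, fast++
slow=2 fast=6: a[fast]=0, fast++
slow=2 fast=7: a[fast]=0, fast++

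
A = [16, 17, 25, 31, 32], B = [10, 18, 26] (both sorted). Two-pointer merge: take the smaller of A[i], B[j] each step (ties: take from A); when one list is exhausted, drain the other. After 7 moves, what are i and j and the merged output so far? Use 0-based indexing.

[i=0,j=0] A[i]=16>B[j]=10 take 10 → j++
[i=0,j=1] A[i]=16<=B[j]=18 take 16 → i++
[i=1,j=1] A[i]=17<=B[j]=18 take 17 → i++
[i=2,j=1] A[i]=25>B[j]=18 take 18 → j++
[i=2,j=2] A[i]=25<=B[j]=26 take 25 → i++
[i=3,j=2] A[i]=31>B[j]=26 take 26 → j++
[i=3,j=3] B done, take A[i]=31 → i++

i=4, j=3, merged so far=[10, 16, 17, 18, 25, 26, 31]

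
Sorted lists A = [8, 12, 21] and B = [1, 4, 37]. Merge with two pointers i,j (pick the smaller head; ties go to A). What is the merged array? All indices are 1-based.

[1, 4, 8, 12, 21, 37]

i=1 j=1: A[i]=8>B[j]=1 take 1, j++
i=1 j=2: A[i]=8>B[j]=4 take 4, j++
i=1 j=3: A[i]=8<=B[j]=37 take 8, i++
i=2 j=3: A[i]=12<=B[j]=37 take 12, i++
i=3 j=3: A[i]=21<=B[j]=37 take 21, i++
i=4 j=3: A done, take B[j]=37, j++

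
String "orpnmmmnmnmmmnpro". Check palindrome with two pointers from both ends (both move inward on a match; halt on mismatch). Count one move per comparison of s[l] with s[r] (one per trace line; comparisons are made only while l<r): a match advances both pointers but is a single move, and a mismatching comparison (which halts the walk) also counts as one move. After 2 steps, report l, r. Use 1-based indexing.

l=3, r=15

l=1 r=17: 'o'=='o', l++,r--
l=2 r=16: 'r'=='r', l++,r--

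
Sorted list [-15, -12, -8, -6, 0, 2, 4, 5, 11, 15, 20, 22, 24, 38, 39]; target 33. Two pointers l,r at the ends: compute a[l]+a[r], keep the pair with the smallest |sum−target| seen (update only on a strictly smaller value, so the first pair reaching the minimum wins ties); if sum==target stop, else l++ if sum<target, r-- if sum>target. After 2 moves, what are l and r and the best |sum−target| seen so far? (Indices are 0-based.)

[0,14] -15+39=24 d=9 * → l++
[1,14] -12+39=27 d=6 * → l++

l=2, r=14, best |Δ|=6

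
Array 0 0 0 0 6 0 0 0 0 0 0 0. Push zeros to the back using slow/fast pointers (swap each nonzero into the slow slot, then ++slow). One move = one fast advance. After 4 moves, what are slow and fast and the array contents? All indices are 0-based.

slow=0, fast=4, a=[0, 0, 0, 0, 6, 0, 0, 0, 0, 0, 0, 0]

slow=0 fast=0: a[fast]=0, fast++
slow=0 fast=1: a[fast]=0, fast++
slow=0 fast=2: a[fast]=0, fast++
slow=0 fast=3: a[fast]=0, fast++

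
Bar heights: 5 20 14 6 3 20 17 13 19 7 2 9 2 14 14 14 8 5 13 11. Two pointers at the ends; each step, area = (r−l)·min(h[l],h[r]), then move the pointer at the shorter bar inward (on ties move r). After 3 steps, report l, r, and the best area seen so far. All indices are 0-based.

l=1, r=17, best area=221

l=0 r=19: min(5,11)*19=95 best=95 *, l++
l=1 r=19: min(20,11)*18=198 best=198 *, r--
l=1 r=18: min(20,13)*17=221 best=221 *, r--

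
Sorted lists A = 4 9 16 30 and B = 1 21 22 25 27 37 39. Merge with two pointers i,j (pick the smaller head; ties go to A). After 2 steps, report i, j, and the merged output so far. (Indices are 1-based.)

i=1 j=1: A[i]=4>B[j]=1 take 1, j++
i=1 j=2: A[i]=4<=B[j]=21 take 4, i++

i=2, j=2, merged so far=[1, 4]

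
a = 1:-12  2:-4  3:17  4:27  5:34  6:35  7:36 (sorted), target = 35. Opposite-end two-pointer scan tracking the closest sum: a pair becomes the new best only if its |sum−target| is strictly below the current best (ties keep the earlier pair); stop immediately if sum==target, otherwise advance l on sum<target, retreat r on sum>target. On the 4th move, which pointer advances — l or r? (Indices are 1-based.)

r

l=1 r=7: -12+36=24 d=11 *, l++
l=2 r=7: -4+36=32 d=3 *, l++
l=3 r=7: 17+36=53 d=18, r--
l=3 r=6: 17+35=52 d=17, r--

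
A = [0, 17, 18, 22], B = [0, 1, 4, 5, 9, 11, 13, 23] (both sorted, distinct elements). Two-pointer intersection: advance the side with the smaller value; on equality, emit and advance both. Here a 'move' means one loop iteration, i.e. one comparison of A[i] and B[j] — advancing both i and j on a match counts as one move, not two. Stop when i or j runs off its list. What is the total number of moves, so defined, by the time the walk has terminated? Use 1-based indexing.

10 moves

[i=1,j=1] 0==0 emit → i++,j++
[i=2,j=2] 17>1 → j++
[i=2,j=3] 17>4 → j++
[i=2,j=4] 17>5 → j++
[i=2,j=5] 17>9 → j++
[i=2,j=6] 17>11 → j++
[i=2,j=7] 17>13 → j++
[i=2,j=8] 17<23 → i++
[i=3,j=8] 18<23 → i++
[i=4,j=8] 22<23 → i++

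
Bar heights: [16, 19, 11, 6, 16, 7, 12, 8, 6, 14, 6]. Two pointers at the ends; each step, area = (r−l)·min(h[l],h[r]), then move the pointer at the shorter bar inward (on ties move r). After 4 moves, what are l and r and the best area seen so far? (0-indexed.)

l=0, r=6, best area=126

l=0 r=10: min(16,6)*10=60 best=60 *, r--
l=0 r=9: min(16,14)*9=126 best=126 *, r--
l=0 r=8: min(16,6)*8=48 best=126, r--
l=0 r=7: min(16,8)*7=56 best=126, r--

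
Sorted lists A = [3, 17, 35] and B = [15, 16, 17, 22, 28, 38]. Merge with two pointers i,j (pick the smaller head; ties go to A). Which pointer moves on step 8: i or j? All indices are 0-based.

i=0 j=0: A[i]=3<=B[j]=15 take 3, i++
i=1 j=0: A[i]=17>B[j]=15 take 15, j++
i=1 j=1: A[i]=17>B[j]=16 take 16, j++
i=1 j=2: A[i]=17<=B[j]=17 take 17, i++
i=2 j=2: A[i]=35>B[j]=17 take 17, j++
i=2 j=3: A[i]=35>B[j]=22 take 22, j++
i=2 j=4: A[i]=35>B[j]=28 take 28, j++
i=2 j=5: A[i]=35<=B[j]=38 take 35, i++

i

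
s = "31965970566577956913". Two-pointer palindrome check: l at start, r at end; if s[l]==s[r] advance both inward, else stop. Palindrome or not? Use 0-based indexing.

not a palindrome (mismatch at 7,12)

l=0 r=19: '3'=='3', l++,r--
l=1 r=18: '1'=='1', l++,r--
l=2 r=17: '9'=='9', l++,r--
l=3 r=16: '6'=='6', l++,r--
l=4 r=15: '5'=='5', l++,r--
l=5 r=14: '9'=='9', l++,r--
l=6 r=13: '7'=='7', l++,r--
l=7 r=12: '0'!='7', stop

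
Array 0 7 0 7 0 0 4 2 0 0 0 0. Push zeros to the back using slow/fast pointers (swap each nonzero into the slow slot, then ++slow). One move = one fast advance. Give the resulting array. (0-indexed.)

slow=0 fast=0: a[fast]=0, fast++
slow=0 fast=1: a[fast]=7≠0 swap→a[0]=7, slow++,fast++
slow=1 fast=2: a[fast]=0, fast++
slow=1 fast=3: a[fast]=7≠0 swap→a[1]=7, slow++,fast++
slow=2 fast=4: a[fast]=0, fast++
slow=2 fast=5: a[fast]=0, fast++
slow=2 fast=6: a[fast]=4≠0 swap→a[2]=4, slow++,fast++
slow=3 fast=7: a[fast]=2≠0 swap→a[3]=2, slow++,fast++
slow=4 fast=8: a[fast]=0, fast++
slow=4 fast=9: a[fast]=0, fast++
slow=4 fast=10: a[fast]=0, fast++
slow=4 fast=11: a[fast]=0, fast++

[7, 7, 4, 2, 0, 0, 0, 0, 0, 0, 0, 0]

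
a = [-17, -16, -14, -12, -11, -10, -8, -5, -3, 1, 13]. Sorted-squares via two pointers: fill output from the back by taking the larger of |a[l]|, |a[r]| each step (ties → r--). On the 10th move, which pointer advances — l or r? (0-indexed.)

l

l=0 r=10: |-17|>|13| out[10]=289, l++
l=1 r=10: |-16|>|13| out[9]=256, l++
l=2 r=10: |-14|>|13| out[8]=196, l++
l=3 r=10: |-12|<=|13| out[7]=169, r--
l=3 r=9: |-12|>|1| out[6]=144, l++
l=4 r=9: |-11|>|1| out[5]=121, l++
l=5 r=9: |-10|>|1| out[4]=100, l++
l=6 r=9: |-8|>|1| out[3]=64, l++
l=7 r=9: |-5|>|1| out[2]=25, l++
l=8 r=9: |-3|>|1| out[1]=9, l++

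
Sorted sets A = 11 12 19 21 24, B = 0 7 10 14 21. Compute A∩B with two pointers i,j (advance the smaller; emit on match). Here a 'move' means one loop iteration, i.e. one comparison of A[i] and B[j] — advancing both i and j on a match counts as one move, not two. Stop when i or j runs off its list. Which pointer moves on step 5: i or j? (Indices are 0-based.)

i=0 j=0: 11>0, j++
i=0 j=1: 11>7, j++
i=0 j=2: 11>10, j++
i=0 j=3: 11<14, i++
i=1 j=3: 12<14, i++

i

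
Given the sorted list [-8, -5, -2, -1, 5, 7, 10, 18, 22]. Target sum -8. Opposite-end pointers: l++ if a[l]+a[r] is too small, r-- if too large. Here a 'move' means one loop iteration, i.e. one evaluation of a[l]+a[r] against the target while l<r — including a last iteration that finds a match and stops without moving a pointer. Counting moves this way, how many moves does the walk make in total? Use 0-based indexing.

[0,8] -8+22=14 >-8 → r--
[0,7] -8+18=10 >-8 → r--
[0,6] -8+10=2 >-8 → r--
[0,5] -8+7=-1 >-8 → r--
[0,4] -8+5=-3 >-8 → r--
[0,3] -8+-1=-9 <-8 → l++
[1,3] -5+-1=-6 >-8 → r--
[1,2] -5+-2=-7 >-8 → r--

8 moves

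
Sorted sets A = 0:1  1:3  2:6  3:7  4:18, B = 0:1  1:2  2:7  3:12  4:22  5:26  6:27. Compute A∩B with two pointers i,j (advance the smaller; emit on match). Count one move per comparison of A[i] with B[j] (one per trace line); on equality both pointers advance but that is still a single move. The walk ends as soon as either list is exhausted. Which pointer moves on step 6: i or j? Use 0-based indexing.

j

[i=0,j=0] 1==1 emit → i++,j++
[i=1,j=1] 3>2 → j++
[i=1,j=2] 3<7 → i++
[i=2,j=2] 6<7 → i++
[i=3,j=2] 7==7 emit → i++,j++
[i=4,j=3] 18>12 → j++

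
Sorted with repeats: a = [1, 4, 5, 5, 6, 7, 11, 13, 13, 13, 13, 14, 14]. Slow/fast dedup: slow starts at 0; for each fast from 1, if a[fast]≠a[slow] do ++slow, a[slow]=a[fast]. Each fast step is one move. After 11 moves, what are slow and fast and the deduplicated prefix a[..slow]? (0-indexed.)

(s=0,f=1) a[fast]=4≠a[slow]=1 write a[1]=4 → slow++,fast++
(s=1,f=2) a[fast]=5≠a[slow]=4 write a[2]=5 → slow++,fast++
(s=2,f=3) a[fast]=5=a[slow] dup → fast++
(s=2,f=4) a[fast]=6≠a[slow]=5 write a[3]=6 → slow++,fast++
(s=3,f=5) a[fast]=7≠a[slow]=6 write a[4]=7 → slow++,fast++
(s=4,f=6) a[fast]=11≠a[slow]=7 write a[5]=11 → slow++,fast++
(s=5,f=7) a[fast]=13≠a[slow]=11 write a[6]=13 → slow++,fast++
(s=6,f=8) a[fast]=13=a[slow] dup → fast++
(s=6,f=9) a[fast]=13=a[slow] dup → fast++
(s=6,f=10) a[fast]=13=a[slow] dup → fast++
(s=6,f=11) a[fast]=14≠a[slow]=13 write a[7]=14 → slow++,fast++

slow=7, fast=12, prefix=[1, 4, 5, 6, 7, 11, 13, 14]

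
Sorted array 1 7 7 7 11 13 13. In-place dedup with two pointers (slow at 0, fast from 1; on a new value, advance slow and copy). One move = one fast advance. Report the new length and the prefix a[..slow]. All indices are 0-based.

(s=0,f=1) a[fast]=7≠a[slow]=1 write a[1]=7 → slow++,fast++
(s=1,f=2) a[fast]=7=a[slow] dup → fast++
(s=1,f=3) a[fast]=7=a[slow] dup → fast++
(s=1,f=4) a[fast]=11≠a[slow]=7 write a[2]=11 → slow++,fast++
(s=2,f=5) a[fast]=13≠a[slow]=11 write a[3]=13 → slow++,fast++
(s=3,f=6) a[fast]=13=a[slow] dup → fast++

length 4; prefix = [1, 7, 11, 13]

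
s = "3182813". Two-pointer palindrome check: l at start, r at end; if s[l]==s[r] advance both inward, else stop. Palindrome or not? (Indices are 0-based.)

l=0 r=6: '3'=='3', l++,r--
l=1 r=5: '1'=='1', l++,r--
l=2 r=4: '8'=='8', l++,r--

palindrome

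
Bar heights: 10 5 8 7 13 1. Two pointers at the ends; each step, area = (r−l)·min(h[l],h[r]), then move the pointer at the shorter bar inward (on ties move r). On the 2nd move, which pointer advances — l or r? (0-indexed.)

[0,5] min(10,1)*5=5 best=5 * → r--
[0,4] min(10,13)*4=40 best=40 * → l++

l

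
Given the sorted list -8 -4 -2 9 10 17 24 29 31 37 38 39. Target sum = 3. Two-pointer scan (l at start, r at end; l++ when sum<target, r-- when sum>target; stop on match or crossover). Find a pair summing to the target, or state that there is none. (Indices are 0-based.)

no pair

[0,11] -8+39=31 >3 → r--
[0,10] -8+38=30 >3 → r--
[0,9] -8+37=29 >3 → r--
[0,8] -8+31=23 >3 → r--
[0,7] -8+29=21 >3 → r--
[0,6] -8+24=16 >3 → r--
[0,5] -8+17=9 >3 → r--
[0,4] -8+10=2 <3 → l++
[1,4] -4+10=6 >3 → r--
[1,3] -4+9=5 >3 → r--
[1,2] -4+-2=-6 <3 → l++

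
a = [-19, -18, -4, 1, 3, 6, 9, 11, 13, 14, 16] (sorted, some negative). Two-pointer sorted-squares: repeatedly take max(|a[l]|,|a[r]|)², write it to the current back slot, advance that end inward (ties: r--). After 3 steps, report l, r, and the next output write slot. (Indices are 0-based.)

l=2, r=9, next write slot=7

[0,10] |-19|>|16| out[10]=361 → l++
[1,10] |-18|>|16| out[9]=324 → l++
[2,10] |-4|<=|16| out[8]=256 → r--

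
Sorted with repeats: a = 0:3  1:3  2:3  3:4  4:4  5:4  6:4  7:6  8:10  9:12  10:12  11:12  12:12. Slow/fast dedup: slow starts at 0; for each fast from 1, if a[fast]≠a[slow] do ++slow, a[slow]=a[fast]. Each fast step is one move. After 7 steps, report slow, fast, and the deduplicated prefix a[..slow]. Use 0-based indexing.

(s=0,f=1) a[fast]=3=a[slow] dup → fast++
(s=0,f=2) a[fast]=3=a[slow] dup → fast++
(s=0,f=3) a[fast]=4≠a[slow]=3 write a[1]=4 → slow++,fast++
(s=1,f=4) a[fast]=4=a[slow] dup → fast++
(s=1,f=5) a[fast]=4=a[slow] dup → fast++
(s=1,f=6) a[fast]=4=a[slow] dup → fast++
(s=1,f=7) a[fast]=6≠a[slow]=4 write a[2]=6 → slow++,fast++

slow=2, fast=8, prefix=[3, 4, 6]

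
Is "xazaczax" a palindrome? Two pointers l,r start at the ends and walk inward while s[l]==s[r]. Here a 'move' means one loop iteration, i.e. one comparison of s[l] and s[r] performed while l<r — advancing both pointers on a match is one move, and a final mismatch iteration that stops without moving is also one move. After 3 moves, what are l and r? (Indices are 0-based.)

[0,7] 'x'=='x' → l++,r--
[1,6] 'a'=='a' → l++,r--
[2,5] 'z'=='z' → l++,r--

l=3, r=4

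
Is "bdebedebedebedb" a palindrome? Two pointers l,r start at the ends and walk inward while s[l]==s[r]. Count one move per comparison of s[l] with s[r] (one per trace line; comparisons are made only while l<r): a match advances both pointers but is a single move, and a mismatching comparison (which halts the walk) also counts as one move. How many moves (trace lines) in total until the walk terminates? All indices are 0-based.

[0,14] 'b'=='b' → l++,r--
[1,13] 'd'=='d' → l++,r--
[2,12] 'e'=='e' → l++,r--
[3,11] 'b'=='b' → l++,r--
[4,10] 'e'=='e' → l++,r--
[5,9] 'd'=='d' → l++,r--
[6,8] 'e'=='e' → l++,r--

7 moves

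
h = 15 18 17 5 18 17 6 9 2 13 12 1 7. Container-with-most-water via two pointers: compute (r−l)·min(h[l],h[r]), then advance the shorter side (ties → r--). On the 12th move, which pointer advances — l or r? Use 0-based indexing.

[0,12] min(15,7)*12=84 best=84 * → r--
[0,11] min(15,1)*11=11 best=84 → r--
[0,10] min(15,12)*10=120 best=120 * → r--
[0,9] min(15,13)*9=117 best=120 → r--
[0,8] min(15,2)*8=16 best=120 → r--
[0,7] min(15,9)*7=63 best=120 → r--
[0,6] min(15,6)*6=36 best=120 → r--
[0,5] min(15,17)*5=75 best=120 → l++
[1,5] min(18,17)*4=68 best=120 → r--
[1,4] min(18,18)*3=54 best=120 → r--
[1,3] min(18,5)*2=10 best=120 → r--
[1,2] min(18,17)*1=17 best=120 → r--

r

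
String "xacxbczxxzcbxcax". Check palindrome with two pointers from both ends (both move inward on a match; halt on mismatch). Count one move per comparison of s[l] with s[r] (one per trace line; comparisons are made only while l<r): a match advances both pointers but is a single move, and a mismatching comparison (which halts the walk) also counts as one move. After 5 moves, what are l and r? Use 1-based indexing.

l=1 r=16: 'x'=='x', l++,r--
l=2 r=15: 'a'=='a', l++,r--
l=3 r=14: 'c'=='c', l++,r--
l=4 r=13: 'x'=='x', l++,r--
l=5 r=12: 'b'=='b', l++,r--

l=6, r=11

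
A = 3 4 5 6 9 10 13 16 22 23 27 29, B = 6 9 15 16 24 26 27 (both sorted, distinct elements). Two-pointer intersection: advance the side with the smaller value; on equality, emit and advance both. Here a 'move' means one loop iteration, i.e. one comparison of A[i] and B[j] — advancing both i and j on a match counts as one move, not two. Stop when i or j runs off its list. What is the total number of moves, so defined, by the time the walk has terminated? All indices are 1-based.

[i=1,j=1] 3<6 → i++
[i=2,j=1] 4<6 → i++
[i=3,j=1] 5<6 → i++
[i=4,j=1] 6==6 emit → i++,j++
[i=5,j=2] 9==9 emit → i++,j++
[i=6,j=3] 10<15 → i++
[i=7,j=3] 13<15 → i++
[i=8,j=3] 16>15 → j++
[i=8,j=4] 16==16 emit → i++,j++
[i=9,j=5] 22<24 → i++
[i=10,j=5] 23<24 → i++
[i=11,j=5] 27>24 → j++
[i=11,j=6] 27>26 → j++
[i=11,j=7] 27==27 emit → i++,j++

14 moves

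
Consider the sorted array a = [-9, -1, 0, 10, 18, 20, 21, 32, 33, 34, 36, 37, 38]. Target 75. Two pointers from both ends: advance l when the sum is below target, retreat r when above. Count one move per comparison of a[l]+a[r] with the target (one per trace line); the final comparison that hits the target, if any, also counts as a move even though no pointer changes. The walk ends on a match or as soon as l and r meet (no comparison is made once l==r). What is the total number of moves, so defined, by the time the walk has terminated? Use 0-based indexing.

l=0 r=12: -9+38=29 <75, l++
l=1 r=12: -1+38=37 <75, l++
l=2 r=12: 0+38=38 <75, l++
l=3 r=12: 10+38=48 <75, l++
l=4 r=12: 18+38=56 <75, l++
l=5 r=12: 20+38=58 <75, l++
l=6 r=12: 21+38=59 <75, l++
l=7 r=12: 32+38=70 <75, l++
l=8 r=12: 33+38=71 <75, l++
l=9 r=12: 34+38=72 <75, l++
l=10 r=12: 36+38=74 <75, l++
l=11 r=12: 37+38=75, found

12 moves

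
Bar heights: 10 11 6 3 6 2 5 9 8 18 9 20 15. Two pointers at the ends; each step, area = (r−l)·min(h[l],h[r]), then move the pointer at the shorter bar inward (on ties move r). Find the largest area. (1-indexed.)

max area = 121

l=1 r=13: min(10,15)*12=120 best=120 *, l++
l=2 r=13: min(11,15)*11=121 best=121 *, l++
l=3 r=13: min(6,15)*10=60 best=121, l++
l=4 r=13: min(3,15)*9=27 best=121, l++
l=5 r=13: min(6,15)*8=48 best=121, l++
l=6 r=13: min(2,15)*7=14 best=121, l++
l=7 r=13: min(5,15)*6=30 best=121, l++
l=8 r=13: min(9,15)*5=45 best=121, l++
l=9 r=13: min(8,15)*4=32 best=121, l++
l=10 r=13: min(18,15)*3=45 best=121, r--
l=10 r=12: min(18,20)*2=36 best=121, l++
l=11 r=12: min(9,20)*1=9 best=121, l++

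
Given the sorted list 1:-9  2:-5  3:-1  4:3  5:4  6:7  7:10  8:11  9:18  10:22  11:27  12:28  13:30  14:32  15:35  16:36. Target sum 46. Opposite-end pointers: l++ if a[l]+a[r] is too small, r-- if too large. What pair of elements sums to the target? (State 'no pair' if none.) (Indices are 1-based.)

(10, 36)

l=1 r=16: -9+36=27 <46, l++
l=2 r=16: -5+36=31 <46, l++
l=3 r=16: -1+36=35 <46, l++
l=4 r=16: 3+36=39 <46, l++
l=5 r=16: 4+36=40 <46, l++
l=6 r=16: 7+36=43 <46, l++
l=7 r=16: 10+36=46, found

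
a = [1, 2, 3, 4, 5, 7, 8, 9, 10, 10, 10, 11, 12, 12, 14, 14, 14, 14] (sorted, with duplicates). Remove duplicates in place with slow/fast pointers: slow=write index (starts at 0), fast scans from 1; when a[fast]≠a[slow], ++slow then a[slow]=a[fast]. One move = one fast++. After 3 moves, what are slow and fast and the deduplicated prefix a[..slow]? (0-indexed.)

slow=3, fast=4, prefix=[1, 2, 3, 4]

slow=0 fast=1: a[fast]=2≠a[slow]=1 write a[1]=2, slow++,fast++
slow=1 fast=2: a[fast]=3≠a[slow]=2 write a[2]=3, slow++,fast++
slow=2 fast=3: a[fast]=4≠a[slow]=3 write a[3]=4, slow++,fast++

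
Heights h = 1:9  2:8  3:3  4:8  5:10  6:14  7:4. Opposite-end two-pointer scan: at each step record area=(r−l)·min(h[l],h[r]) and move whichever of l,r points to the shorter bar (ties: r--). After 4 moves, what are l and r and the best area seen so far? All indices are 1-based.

l=4, r=6, best area=45

[1,7] min(9,4)*6=24 best=24 * → r--
[1,6] min(9,14)*5=45 best=45 * → l++
[2,6] min(8,14)*4=32 best=45 → l++
[3,6] min(3,14)*3=9 best=45 → l++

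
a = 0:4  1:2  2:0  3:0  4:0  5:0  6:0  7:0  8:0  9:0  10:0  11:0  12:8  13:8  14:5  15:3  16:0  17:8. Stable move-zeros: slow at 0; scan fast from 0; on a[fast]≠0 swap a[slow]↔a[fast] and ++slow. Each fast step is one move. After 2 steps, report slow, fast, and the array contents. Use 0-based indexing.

(s=0,f=0) a[fast]=4≠0 swap→a[0]=4 → slow++,fast++
(s=1,f=1) a[fast]=2≠0 swap→a[1]=2 → slow++,fast++

slow=2, fast=2, a=[4, 2, 0, 0, 0, 0, 0, 0, 0, 0, 0, 0, 8, 8, 5, 3, 0, 8]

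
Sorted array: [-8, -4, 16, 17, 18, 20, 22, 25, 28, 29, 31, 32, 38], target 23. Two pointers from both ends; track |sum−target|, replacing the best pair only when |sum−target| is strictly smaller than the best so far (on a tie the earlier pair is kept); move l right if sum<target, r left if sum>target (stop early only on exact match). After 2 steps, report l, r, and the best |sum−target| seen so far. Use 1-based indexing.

[1,13] -8+38=30 d=7 * → r--
[1,12] -8+32=24 d=1 * → r--

l=1, r=11, best |Δ|=1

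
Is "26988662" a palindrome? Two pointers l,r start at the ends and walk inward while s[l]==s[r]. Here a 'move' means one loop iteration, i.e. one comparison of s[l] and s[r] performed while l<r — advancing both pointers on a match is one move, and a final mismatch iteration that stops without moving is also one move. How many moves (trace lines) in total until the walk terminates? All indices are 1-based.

3 moves

[1,8] '2'=='2' → l++,r--
[2,7] '6'=='6' → l++,r--
[3,6] '9'!='6' → stop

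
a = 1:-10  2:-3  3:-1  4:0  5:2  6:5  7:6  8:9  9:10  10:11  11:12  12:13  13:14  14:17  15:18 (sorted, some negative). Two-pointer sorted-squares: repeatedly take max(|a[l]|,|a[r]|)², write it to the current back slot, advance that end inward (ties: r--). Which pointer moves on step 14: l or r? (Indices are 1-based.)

[1,15] |-10|<=|18| out[15]=324 → r--
[1,14] |-10|<=|17| out[14]=289 → r--
[1,13] |-10|<=|14| out[13]=196 → r--
[1,12] |-10|<=|13| out[12]=169 → r--
[1,11] |-10|<=|12| out[11]=144 → r--
[1,10] |-10|<=|11| out[10]=121 → r--
[1,9] |-10|<=|10| out[9]=100 → r--
[1,8] |-10|>|9| out[8]=100 → l++
[2,8] |-3|<=|9| out[7]=81 → r--
[2,7] |-3|<=|6| out[6]=36 → r--
[2,6] |-3|<=|5| out[5]=25 → r--
[2,5] |-3|>|2| out[4]=9 → l++
[3,5] |-1|<=|2| out[3]=4 → r--
[3,4] |-1|>|0| out[2]=1 → l++

l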